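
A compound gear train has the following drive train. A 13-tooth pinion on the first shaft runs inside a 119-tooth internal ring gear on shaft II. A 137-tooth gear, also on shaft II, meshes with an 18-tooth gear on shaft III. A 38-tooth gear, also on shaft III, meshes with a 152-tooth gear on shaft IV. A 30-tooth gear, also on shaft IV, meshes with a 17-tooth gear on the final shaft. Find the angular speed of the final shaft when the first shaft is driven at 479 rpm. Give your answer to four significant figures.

175.7 rpm

internal gear 119/13 = 9.1538 → 479/9.1538 = 52.328 rpm
gear mesh 18/137 = 0.13139 → 52.328/0.13139 = 398.27 rpm
gear mesh 152/38 = 4 → 398.27/4 = 99.568 rpm
gear mesh 17/30 = 0.56667 → 99.568/0.56667 = 175.71 rpm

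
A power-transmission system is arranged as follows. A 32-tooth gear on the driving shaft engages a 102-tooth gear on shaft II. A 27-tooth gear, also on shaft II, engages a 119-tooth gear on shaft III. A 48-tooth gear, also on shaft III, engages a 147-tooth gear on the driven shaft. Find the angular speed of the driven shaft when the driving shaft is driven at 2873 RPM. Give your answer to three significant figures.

66.8 RPM

gear mesh 102/32 = 3.1875 → 2873/3.1875 = 901.33 RPM
gear mesh 119/27 = 4.4074 → 901.33/4.4074 = 204.5 RPM
gear mesh 147/48 = 3.0625 → 204.5/3.0625 = 66.777 RPM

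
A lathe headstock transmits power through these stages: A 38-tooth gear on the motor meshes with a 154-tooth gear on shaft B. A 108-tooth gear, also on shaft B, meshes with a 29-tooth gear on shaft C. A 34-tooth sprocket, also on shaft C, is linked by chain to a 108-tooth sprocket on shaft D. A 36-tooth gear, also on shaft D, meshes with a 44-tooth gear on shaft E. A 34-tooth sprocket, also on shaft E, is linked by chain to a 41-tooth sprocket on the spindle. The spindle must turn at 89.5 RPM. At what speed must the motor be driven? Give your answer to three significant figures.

Overall ratio R = 4.0526 × 0.26852 × 3.1765 × 1.2222 × 1.2059 = 5.0946.
Required input speed = output speed × R = 89.5 × 5.0946 = 455.97 RPM.

456 RPM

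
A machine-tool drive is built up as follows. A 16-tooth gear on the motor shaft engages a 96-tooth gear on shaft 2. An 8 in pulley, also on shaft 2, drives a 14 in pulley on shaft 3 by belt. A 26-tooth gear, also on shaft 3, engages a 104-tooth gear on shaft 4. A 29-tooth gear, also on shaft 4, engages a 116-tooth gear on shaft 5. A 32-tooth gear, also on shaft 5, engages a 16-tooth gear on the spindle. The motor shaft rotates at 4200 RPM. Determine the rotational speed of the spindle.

Gear mesh: ratio = 96/16 = 6, so shaft 2 turns at 4200 / 6 = 700 RPM.
Belt: ratio = 14/8 = 1.75, so shaft 3 turns at 700 / 1.75 = 400 RPM.
Gear mesh: ratio = 104/26 = 4, so shaft 4 turns at 400 / 4 = 100 RPM.
Gear mesh: ratio = 116/29 = 4, so shaft 5 turns at 100 / 4 = 25 RPM.
Gear mesh: ratio = 16/32 = 0.5, so the spindle turns at 25 / 0.5 = 50 RPM.

50 RPM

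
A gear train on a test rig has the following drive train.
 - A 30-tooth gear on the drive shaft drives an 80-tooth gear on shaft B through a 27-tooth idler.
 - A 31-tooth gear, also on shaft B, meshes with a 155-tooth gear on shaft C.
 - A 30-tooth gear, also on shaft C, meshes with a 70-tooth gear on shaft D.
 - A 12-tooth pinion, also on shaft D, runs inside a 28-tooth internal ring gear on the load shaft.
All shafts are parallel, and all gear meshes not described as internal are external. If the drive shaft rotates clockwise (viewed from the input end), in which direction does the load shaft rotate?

clockwise

the drive shaft → shaft B: driver → idler → driven is 2 external meshes, 2 reversals → CW.
shaft B → shaft C: external mesh, 1 reversal → CCW.
shaft C → shaft D: external mesh, 1 reversal → CW.
shaft D → the load shaft: internal mesh, same direction → CW.
4 reversals in total — an even number — so the load shaft turns the same way as the drive shaft.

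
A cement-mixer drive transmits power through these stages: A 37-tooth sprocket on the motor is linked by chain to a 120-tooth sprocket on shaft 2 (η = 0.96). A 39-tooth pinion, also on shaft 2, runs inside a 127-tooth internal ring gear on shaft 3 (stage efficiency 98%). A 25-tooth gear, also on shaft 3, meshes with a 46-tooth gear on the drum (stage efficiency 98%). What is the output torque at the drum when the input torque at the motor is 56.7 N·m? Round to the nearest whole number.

Chain: ratio = 120/37 = 3.2432; torque at shaft 2 = 56.7 × 3.2432 × 0.96 = 176.54 N·m.
Internal gear: ratio = 127/39 = 3.2564; torque at shaft 3 = 176.54 × 3.2564 × 0.98 = 563.38 N·m.
Gear mesh: ratio = 46/25 = 1.84; torque at the drum = 563.38 × 1.84 × 0.98 = 1015.9 N·m.

1016 N·m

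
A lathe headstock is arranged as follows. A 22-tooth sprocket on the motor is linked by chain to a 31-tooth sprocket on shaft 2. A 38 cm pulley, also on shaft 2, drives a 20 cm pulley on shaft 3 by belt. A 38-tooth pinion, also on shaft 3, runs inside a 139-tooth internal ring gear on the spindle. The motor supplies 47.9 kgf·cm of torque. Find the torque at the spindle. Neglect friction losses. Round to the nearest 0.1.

After the chain (31/22): 47.9 × 1.4091 = 67.495 kgf·cm
After the belt (20/38): 67.495 × 0.52632 = 35.524 kgf·cm
After the internal gear (139/38): 35.524 × 3.6579 = 129.94 kgf·cm

129.9 kgf·cm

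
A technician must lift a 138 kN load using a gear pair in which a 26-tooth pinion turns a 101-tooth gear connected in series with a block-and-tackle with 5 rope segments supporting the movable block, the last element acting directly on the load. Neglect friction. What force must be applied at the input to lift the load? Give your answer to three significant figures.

Gear pair MA = 101/26 = 3.8846.
Block-and-tackle MA = number of supporting rope parts = 5.
Combined ideal MA = 3.8846 × 5 = 19.423.
Effort = load / MA = 138 / 19.423 = 7.105 kN.

7.10 kN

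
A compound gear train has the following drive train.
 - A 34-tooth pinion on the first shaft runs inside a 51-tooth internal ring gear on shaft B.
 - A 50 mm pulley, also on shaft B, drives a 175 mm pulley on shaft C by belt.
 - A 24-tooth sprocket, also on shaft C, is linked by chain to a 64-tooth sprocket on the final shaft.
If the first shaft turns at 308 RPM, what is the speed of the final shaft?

internal gear 51/34 = 1.5 → 308/1.5 = 205.33 RPM
belt 175/50 = 3.5 → 205.33/3.5 = 58.667 RPM
chain 64/24 = 2.6667 → 58.667/2.6667 = 22 RPM

22 RPM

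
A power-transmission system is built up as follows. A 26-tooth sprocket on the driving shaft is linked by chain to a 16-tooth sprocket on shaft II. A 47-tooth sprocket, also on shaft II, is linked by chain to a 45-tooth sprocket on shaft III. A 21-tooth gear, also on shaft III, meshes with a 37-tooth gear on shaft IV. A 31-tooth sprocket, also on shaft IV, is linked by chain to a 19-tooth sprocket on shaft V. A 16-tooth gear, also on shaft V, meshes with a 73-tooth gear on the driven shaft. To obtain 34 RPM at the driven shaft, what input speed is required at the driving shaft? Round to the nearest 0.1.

Overall ratio R = 0.61538 × 0.95745 × 1.7619 × 0.6129 × 4.5625 = 2.9029.
Required input speed = output speed × R = 34 × 2.9029 = 98.7 RPM.

98.7 RPM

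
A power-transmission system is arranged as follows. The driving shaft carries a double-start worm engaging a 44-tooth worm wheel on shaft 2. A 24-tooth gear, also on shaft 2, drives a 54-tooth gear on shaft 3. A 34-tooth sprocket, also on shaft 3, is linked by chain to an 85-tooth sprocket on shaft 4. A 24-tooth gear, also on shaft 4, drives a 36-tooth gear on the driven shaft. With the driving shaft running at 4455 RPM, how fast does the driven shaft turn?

24 RPM

the driving shaft → shaft 2 (worm, 44/2): 4455 ÷ 22 = 202.5 RPM
shaft 2 → shaft 3 (gear mesh, 54/24): 202.5 ÷ 2.25 = 90 RPM
shaft 3 → shaft 4 (chain, 85/34): 90 ÷ 2.5 = 36 RPM
shaft 4 → the driven shaft (gear mesh, 36/24): 36 ÷ 1.5 = 24 RPM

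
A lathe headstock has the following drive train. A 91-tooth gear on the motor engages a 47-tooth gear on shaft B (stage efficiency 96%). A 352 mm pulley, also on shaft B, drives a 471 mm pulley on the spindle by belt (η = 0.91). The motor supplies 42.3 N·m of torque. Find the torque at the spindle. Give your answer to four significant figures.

gear mesh 47/91 = 0.51648 → τ = 42.3·0.51648·0.96 = 20.973 N·m
belt 471/352 = 1.3381 → τ = 20.973·1.3381·0.91 = 25.538 N·m

25.54 N·m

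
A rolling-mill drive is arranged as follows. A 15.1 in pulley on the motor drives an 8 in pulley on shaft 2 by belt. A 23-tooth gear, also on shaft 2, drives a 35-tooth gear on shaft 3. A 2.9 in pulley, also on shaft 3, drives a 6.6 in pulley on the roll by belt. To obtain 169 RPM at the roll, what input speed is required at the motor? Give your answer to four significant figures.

310.1 RPM

Overall ratio R = 0.5298 × 1.5217 × 2.2759 = 1.8348.
Required input speed = output speed × R = 169 × 1.8348 = 310.09 RPM.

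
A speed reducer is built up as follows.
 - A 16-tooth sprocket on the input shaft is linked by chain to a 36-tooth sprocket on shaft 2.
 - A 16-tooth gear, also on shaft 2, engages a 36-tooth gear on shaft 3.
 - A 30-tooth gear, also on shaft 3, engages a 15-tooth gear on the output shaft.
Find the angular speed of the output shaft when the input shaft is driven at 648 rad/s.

the input shaft → shaft 2 (chain, 36/16): 648 ÷ 2.25 = 288 rad/s
shaft 2 → shaft 3 (gear mesh, 36/16): 288 ÷ 2.25 = 128 rad/s
shaft 3 → the output shaft (gear mesh, 15/30): 128 ÷ 0.5 = 256 rad/s

256 rad/s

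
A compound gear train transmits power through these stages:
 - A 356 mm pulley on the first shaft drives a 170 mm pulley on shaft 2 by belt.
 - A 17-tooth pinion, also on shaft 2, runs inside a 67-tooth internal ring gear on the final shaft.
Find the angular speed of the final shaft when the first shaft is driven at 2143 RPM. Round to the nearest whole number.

the first shaft → shaft 2 (belt, 170/356): 2143 ÷ 0.47753 = 4487.7 RPM
shaft 2 → the final shaft (internal gear, 67/17): 4487.7 ÷ 3.9412 = 1138.7 RPM

1139 RPM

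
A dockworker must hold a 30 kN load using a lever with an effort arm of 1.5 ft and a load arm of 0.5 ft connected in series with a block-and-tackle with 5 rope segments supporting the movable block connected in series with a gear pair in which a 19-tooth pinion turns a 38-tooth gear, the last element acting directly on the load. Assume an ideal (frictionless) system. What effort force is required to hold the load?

1 kN

Lever MA = effort arm / load arm = 1.5/0.5 = 3.
Block-and-tackle MA = number of supporting rope parts = 5.
Gear pair MA = 38/19 = 2.
Combined ideal MA = 3 × 5 × 2 = 30.
Effort = load / MA = 30 / 30 = 1 kN.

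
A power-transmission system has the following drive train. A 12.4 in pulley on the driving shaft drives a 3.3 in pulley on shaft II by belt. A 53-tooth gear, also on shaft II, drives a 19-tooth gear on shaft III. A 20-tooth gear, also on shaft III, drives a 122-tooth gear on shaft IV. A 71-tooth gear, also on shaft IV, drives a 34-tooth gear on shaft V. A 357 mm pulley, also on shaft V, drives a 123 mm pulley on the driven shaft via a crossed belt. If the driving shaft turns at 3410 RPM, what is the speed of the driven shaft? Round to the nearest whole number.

35514 RPM

Belt: ratio = 3.3/12.4 = 0.26613, so shaft II turns at 3410 / 0.26613 = 12813 RPM.
Gear mesh: ratio = 19/53 = 0.35849, so shaft III turns at 12813 / 0.35849 = 35742 RPM.
Gear mesh: ratio = 122/20 = 6.1, so shaft IV turns at 35742 / 6.1 = 5859.4 RPM.
Gear mesh: ratio = 34/71 = 0.47887, so shaft V turns at 5859.4 / 0.47887 = 12236 RPM.
Belt: ratio = 123/357 = 0.34454, so the driven shaft turns at 12236 / 0.34454 = 35514 RPM.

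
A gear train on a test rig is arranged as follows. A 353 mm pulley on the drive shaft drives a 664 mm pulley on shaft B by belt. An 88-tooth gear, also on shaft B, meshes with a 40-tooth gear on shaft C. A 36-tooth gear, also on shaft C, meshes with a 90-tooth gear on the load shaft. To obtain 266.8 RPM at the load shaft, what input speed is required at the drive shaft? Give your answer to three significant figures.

Overall ratio R = 1.881 × 0.45455 × 2.5 = 2.1375.
Required input speed = output speed × R = 266.8 × 2.1375 = 570.29 RPM.

570 RPM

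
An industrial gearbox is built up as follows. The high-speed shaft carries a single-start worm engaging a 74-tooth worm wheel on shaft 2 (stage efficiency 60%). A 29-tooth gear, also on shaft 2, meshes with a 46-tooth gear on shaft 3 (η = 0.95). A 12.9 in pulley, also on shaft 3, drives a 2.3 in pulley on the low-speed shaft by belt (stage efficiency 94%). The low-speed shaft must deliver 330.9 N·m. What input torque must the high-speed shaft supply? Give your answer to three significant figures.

29.5 N·m

Overall ratio R = 74 × 1.5862 × 0.17829 = 20.928; overall efficiency η = 0.60 × 0.95 × 0.94 = 0.5358.
Input torque = output torque / (R × η) = 330.9 / (20.928 × 0.5358) = 29.51 N·m.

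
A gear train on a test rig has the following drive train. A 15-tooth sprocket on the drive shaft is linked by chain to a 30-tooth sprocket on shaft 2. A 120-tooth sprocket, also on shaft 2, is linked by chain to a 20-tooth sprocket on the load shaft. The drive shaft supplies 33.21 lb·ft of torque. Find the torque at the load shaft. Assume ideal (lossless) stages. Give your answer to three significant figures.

11.1 lb·ft

After the chain (30/15): 33.21 × 2 = 66.42 lb·ft
After the chain (20/120): 66.42 × 0.16667 = 11.07 lb·ft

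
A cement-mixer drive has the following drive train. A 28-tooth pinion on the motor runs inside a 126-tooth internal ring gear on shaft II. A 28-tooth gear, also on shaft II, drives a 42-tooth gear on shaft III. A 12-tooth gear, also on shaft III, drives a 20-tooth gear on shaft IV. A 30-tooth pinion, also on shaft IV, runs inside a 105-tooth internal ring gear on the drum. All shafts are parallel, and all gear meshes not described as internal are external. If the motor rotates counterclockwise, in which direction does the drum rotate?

counterclockwise

the motor → shaft II: internal mesh, same direction → CCW.
shaft II → shaft III: external mesh, 1 reversal → CW.
shaft III → shaft IV: external mesh, 1 reversal → CCW.
shaft IV → the drum: internal mesh, same direction → CCW.
2 reversals in total — an even number — so the drum turns the same way as the motor.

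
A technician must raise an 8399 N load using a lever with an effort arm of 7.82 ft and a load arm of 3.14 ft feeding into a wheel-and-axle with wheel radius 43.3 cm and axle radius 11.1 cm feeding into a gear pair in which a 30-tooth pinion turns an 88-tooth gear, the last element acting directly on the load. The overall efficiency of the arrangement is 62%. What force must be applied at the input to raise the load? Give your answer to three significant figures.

Lever MA = effort arm / load arm = 7.82/3.14 = 2.4904.
Wheel-and-axle MA = R/r = 43.3/11.1 = 3.9009.
Gear pair MA = 88/30 = 2.9333.
Combined ideal MA = 2.4904 × 3.9009 × 2.9333 = 28.497.
Actual MA = 28.497 × 0.62 = 17.668.
Effort = load / actual MA = 8399 / 17.668 = 475.37 N.

475 N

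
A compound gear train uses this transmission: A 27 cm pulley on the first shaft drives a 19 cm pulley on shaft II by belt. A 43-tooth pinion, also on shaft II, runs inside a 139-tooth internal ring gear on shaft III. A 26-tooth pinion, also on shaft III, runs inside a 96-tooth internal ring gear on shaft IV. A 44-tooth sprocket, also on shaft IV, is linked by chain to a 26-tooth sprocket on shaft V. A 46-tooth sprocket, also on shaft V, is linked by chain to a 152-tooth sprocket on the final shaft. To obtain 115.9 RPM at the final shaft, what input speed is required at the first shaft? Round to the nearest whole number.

Overall ratio R = 0.7037 × 3.2326 × 3.6923 × 0.59091 × 3.3043 = 16.4.
Required input speed = output speed × R = 115.9 × 16.4 = 1900.7 RPM.

1901 RPM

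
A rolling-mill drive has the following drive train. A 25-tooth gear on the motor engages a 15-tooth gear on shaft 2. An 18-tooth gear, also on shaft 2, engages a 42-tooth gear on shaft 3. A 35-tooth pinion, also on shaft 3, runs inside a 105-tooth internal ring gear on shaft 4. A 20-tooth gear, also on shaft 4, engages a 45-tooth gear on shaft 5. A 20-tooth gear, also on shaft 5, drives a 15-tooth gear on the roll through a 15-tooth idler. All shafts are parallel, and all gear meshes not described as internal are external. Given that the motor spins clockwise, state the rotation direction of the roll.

anticlockwise

the motor → shaft 2: external mesh, 1 reversal → CCW.
shaft 2 → shaft 3: external mesh, 1 reversal → CW.
shaft 3 → shaft 4: internal mesh, same direction → CW.
shaft 4 → shaft 5: external mesh, 1 reversal → CCW.
shaft 5 → the roll: driver → idler → driven is 2 external meshes, 2 reversals → CCW.
5 reversals in total — an odd number — so the roll turns opposite to the motor.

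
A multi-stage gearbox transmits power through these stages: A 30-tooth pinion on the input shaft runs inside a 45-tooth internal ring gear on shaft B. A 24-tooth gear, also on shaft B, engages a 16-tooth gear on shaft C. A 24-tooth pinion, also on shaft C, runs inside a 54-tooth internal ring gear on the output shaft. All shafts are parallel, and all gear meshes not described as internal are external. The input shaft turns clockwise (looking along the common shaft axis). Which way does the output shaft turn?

the input shaft → shaft B: internal mesh, same direction → CW.
shaft B → shaft C: external mesh, 1 reversal → CCW.
shaft C → the output shaft: internal mesh, same direction → CCW.
1 reversal in total — an odd number — so the output shaft turns opposite to the input shaft.

counterclockwise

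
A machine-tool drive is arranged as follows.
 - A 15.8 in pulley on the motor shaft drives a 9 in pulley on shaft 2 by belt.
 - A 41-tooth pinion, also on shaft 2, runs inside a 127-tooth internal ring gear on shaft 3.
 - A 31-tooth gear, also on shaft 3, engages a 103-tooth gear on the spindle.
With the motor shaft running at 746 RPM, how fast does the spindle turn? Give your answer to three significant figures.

127 RPM

Belt: ratio = 9/15.8 = 0.56962, so shaft 2 turns at 746 / 0.56962 = 1309.6 RPM.
Internal gear: ratio = 127/41 = 3.0976, so shaft 3 turns at 1309.6 / 3.0976 = 422.8 RPM.
Gear mesh: ratio = 103/31 = 3.3226, so the spindle turns at 422.8 / 3.3226 = 127.25 RPM.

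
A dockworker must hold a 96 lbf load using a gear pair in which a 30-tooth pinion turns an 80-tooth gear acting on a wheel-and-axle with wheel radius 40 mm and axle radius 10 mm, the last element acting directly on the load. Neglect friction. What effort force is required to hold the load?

Gear pair MA = 80/30 = 2.6667.
Wheel-and-axle MA = R/r = 40/10 = 4.
Combined ideal MA = 2.6667 × 4 = 10.667.
Effort = load / MA = 96 / 10.667 = 9 lbf.

9 lbf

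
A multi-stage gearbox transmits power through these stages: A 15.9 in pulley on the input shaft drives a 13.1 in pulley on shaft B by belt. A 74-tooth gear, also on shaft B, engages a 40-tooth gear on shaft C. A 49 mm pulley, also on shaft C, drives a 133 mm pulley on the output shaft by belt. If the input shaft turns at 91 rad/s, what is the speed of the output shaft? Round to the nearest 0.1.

75.3 rad/s

belt 13.1/15.9 = 0.8239 → 91/0.8239 = 110.45 rad/s
gear mesh 40/74 = 0.54054 → 110.45/0.54054 = 204.33 rad/s
belt 133/49 = 2.7143 → 204.33/2.7143 = 75.281 rad/s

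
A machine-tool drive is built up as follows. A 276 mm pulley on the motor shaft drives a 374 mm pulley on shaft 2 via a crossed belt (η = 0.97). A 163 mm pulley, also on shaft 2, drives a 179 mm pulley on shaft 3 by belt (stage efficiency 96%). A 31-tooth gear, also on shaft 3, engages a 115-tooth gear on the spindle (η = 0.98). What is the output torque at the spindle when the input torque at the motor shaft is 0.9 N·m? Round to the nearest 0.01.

4.53 N·m

After the belt (374/276): 0.9 × 1.3551 × 0.97 = 1.183 N·m
After the belt (179/163): 1.183 × 1.0982 × 0.96 = 1.2471 N·m
After the gear mesh (115/31): 1.2471 × 3.7097 × 0.98 = 4.5339 N·m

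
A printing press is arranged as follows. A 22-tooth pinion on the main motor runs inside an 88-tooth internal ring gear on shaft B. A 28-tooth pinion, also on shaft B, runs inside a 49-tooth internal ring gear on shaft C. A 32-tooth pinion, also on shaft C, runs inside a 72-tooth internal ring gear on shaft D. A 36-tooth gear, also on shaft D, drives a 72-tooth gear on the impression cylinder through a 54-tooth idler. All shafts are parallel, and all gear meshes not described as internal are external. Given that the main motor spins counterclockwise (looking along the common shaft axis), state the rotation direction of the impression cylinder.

counterclockwise

the main motor → shaft B: internal mesh, same direction → CCW.
shaft B → shaft C: internal mesh, same direction → CCW.
shaft C → shaft D: internal mesh, same direction → CCW.
shaft D → the impression cylinder: driver → idler → driven is 2 external meshes, 2 reversals → CCW.
2 reversals in total — an even number — so the impression cylinder turns the same way as the main motor.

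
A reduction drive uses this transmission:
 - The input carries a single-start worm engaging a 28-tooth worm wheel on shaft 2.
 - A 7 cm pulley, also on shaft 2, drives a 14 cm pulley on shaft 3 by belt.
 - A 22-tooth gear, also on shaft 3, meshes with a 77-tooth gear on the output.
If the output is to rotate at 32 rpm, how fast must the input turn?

6272 rpm

Overall ratio R = 28 × 2 × 3.5 = 196.
Required input speed = output speed × R = 32 × 196 = 6272 rpm.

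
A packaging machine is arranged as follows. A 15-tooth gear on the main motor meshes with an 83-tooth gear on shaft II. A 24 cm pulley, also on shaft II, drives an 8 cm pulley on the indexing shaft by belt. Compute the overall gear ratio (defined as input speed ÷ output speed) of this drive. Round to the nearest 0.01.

Each stage contributes driven/driver: gear mesh 83/15 = 5.5333, belt 8/24 = 0.33333.
Overall: 5.5333 × 0.33333 = 1.8444.

1.84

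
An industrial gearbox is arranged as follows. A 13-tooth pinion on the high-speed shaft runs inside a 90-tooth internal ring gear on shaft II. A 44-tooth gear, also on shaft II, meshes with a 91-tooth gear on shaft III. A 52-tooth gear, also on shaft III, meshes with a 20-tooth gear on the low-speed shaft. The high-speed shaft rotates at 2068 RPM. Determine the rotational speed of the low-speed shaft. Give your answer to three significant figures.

376 RPM

internal gear 90/13 = 6.9231 → 2068/6.9231 = 298.71 RPM
gear mesh 91/44 = 2.0682 → 298.71/2.0682 = 144.43 RPM
gear mesh 20/52 = 0.38462 → 144.43/0.38462 = 375.52 RPM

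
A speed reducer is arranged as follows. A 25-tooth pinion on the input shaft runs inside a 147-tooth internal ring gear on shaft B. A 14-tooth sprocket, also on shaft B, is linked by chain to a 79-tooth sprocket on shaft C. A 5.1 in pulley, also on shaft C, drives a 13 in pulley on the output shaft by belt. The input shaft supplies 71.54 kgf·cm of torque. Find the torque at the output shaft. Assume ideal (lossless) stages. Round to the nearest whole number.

6051 kgf·cm

Internal gear: ratio = 147/25 = 5.88; torque at shaft B = 71.54 × 5.88 = 420.66 kgf·cm.
Chain: ratio = 79/14 = 5.6429; torque at shaft C = 420.66 × 5.6429 = 2373.7 kgf·cm.
Belt: ratio = 13/5.1 = 2.549; torque at the output shaft = 2373.7 × 2.549 = 6050.6 kgf·cm.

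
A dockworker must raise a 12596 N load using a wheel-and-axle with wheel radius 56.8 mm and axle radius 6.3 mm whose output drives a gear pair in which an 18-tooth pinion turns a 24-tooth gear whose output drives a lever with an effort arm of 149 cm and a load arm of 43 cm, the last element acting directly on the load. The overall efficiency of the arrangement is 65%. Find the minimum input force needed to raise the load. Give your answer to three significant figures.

Wheel-and-axle MA = R/r = 56.8/6.3 = 9.0159.
Gear pair MA = 24/18 = 1.3333.
Lever MA = effort arm / load arm = 149/43 = 3.4651.
Combined ideal MA = 9.0159 × 1.3333 × 3.4651 = 41.655.
Actual MA = 41.655 × 0.65 = 27.076.
Effort = load / actual MA = 12596 / 27.076 = 465.22 N.

465 N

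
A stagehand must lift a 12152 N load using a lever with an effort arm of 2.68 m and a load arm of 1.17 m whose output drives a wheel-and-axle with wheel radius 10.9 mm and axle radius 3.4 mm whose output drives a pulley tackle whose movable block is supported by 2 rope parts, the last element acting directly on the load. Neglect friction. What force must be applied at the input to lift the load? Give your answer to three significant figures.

827 N

Lever MA = effort arm / load arm = 2.68/1.17 = 2.2906.
Wheel-and-axle MA = R/r = 10.9/3.4 = 3.2059.
Block-and-tackle MA = number of supporting rope parts = 2.
Combined ideal MA = 2.2906 × 3.2059 × 2 = 14.687.
Effort = load / MA = 12152 / 14.687 = 827.41 N.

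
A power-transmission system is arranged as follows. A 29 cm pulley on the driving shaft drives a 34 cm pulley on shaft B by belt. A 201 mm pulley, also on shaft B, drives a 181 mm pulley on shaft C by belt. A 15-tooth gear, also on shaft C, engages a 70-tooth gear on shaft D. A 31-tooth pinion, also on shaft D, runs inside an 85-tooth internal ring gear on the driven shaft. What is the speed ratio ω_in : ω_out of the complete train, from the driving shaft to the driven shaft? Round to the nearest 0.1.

Each stage contributes driven/driver: belt 34/29 = 1.1724, belt 181/201 = 0.9005, gear mesh 70/15 = 4.6667, internal gear 85/31 = 2.7419.
Overall: 1.1724 × 0.9005 × 4.6667 × 2.7419 = 13.509.

13.5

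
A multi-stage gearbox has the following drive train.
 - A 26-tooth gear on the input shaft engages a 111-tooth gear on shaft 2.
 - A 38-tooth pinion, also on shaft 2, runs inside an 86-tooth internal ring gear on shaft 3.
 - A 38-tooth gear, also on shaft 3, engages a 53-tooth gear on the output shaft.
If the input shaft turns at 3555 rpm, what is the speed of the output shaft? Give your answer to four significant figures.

gear mesh 111/26 = 4.2692 → 3555/4.2692 = 832.7 rpm
internal gear 86/38 = 2.2632 → 832.7/2.2632 = 367.94 rpm
gear mesh 53/38 = 1.3947 → 367.94/1.3947 = 263.8 rpm

263.8 rpm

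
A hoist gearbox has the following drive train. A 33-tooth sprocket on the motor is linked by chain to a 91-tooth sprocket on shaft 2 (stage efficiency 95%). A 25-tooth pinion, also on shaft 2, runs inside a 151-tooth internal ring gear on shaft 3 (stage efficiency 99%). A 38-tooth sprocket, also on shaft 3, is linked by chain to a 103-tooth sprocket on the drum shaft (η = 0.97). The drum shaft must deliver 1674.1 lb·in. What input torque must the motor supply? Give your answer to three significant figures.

Overall ratio R = 2.7576 × 6.04 × 2.7105 = 45.146; overall efficiency η = 0.95 × 0.99 × 0.97 = 0.9123.
Input torque = output torque / (R × η) = 1674.1 / (45.146 × 0.9123) = 40.647 lb·in.

40.6 lb·in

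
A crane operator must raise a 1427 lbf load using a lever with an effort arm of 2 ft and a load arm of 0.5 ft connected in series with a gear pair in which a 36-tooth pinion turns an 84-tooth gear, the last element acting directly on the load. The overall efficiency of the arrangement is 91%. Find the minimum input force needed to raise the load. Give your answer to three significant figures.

Lever MA = effort arm / load arm = 2/0.5 = 4.
Gear pair MA = 84/36 = 2.3333.
Combined ideal MA = 4 × 2.3333 = 9.3333.
Actual MA = 9.3333 × 0.91 = 8.4933.
Effort = load / actual MA = 1427 / 8.4933 = 168.01 lbf.

168 lbf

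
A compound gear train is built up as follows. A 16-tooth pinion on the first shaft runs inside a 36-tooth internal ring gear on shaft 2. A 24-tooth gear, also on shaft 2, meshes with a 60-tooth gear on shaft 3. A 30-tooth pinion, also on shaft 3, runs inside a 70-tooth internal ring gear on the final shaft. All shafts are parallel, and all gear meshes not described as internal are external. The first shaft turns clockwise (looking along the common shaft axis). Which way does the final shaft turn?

the first shaft → shaft 2: internal mesh, same direction → CW.
shaft 2 → shaft 3: external mesh, 1 reversal → CCW.
shaft 3 → the final shaft: internal mesh, same direction → CCW.
1 reversal in total — an odd number — so the final shaft turns opposite to the first shaft.

anticlockwise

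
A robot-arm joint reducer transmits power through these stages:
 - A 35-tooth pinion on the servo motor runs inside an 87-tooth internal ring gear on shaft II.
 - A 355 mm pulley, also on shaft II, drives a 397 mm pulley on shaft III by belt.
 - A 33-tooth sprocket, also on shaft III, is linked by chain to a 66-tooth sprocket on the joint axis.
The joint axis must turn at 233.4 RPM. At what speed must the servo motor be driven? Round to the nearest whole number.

Overall ratio R = 2.4857 × 1.1183 × 2 = 5.5596.
Required input speed = output speed × R = 233.4 × 5.5596 = 1297.6 RPM.

1298 RPM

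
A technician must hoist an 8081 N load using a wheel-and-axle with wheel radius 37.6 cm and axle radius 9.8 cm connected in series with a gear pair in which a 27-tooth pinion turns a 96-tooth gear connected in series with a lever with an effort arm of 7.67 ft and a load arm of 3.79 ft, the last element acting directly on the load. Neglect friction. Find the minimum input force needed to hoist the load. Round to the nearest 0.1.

Wheel-and-axle MA = R/r = 37.6/9.8 = 3.8367.
Gear pair MA = 96/27 = 3.5556.
Lever MA = effort arm / load arm = 7.67/3.79 = 2.0237.
Combined ideal MA = 3.8367 × 3.5556 × 2.0237 = 27.607.
Effort = load / MA = 8081 / 27.607 = 292.71 N.

292.7 N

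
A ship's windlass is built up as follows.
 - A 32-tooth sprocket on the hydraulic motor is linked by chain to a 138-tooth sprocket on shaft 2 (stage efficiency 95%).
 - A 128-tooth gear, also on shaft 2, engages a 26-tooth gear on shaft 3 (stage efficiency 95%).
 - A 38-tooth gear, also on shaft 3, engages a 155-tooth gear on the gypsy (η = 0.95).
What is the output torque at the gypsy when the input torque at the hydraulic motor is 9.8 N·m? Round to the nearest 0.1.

30.0 N·m

chain 138/32 = 4.3125 → τ = 9.8·4.3125·0.95 = 40.149 N·m
gear mesh 26/128 = 0.20312 → τ = 40.149·0.20312·0.95 = 7.7476 N·m
gear mesh 155/38 = 4.0789 → τ = 7.7476·4.0789·0.95 = 30.022 N·m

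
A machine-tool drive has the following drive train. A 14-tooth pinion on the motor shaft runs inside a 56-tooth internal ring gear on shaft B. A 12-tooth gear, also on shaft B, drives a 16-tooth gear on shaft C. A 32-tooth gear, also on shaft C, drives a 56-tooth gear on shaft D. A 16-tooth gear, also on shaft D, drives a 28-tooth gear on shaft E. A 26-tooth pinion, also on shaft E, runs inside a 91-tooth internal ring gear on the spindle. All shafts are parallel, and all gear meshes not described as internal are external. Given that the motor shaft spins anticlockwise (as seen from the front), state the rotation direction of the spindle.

the motor shaft → shaft B: internal mesh, same direction → CCW.
shaft B → shaft C: external mesh, 1 reversal → CW.
shaft C → shaft D: external mesh, 1 reversal → CCW.
shaft D → shaft E: external mesh, 1 reversal → CW.
shaft E → the spindle: internal mesh, same direction → CW.
3 reversals in total — an odd number — so the spindle turns opposite to the motor shaft.

clockwise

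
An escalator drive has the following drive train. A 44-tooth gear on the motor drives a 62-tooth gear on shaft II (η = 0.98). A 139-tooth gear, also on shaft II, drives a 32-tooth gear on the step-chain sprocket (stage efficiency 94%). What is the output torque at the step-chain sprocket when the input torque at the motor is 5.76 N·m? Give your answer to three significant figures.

After the gear mesh (62/44): 5.76 × 1.4091 × 0.98 = 7.954 N·m
After the gear mesh (32/139): 7.954 × 0.23022 × 0.94 = 1.7213 N·m

1.72 N·m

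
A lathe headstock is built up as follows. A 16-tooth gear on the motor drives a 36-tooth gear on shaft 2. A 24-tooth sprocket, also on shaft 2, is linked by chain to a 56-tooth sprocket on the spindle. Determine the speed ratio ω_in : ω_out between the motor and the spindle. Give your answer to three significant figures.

Each stage contributes driven/driver: gear mesh 36/16 = 2.25, chain 56/24 = 2.3333.
Overall: 2.25 × 2.3333 = 5.25.

5.25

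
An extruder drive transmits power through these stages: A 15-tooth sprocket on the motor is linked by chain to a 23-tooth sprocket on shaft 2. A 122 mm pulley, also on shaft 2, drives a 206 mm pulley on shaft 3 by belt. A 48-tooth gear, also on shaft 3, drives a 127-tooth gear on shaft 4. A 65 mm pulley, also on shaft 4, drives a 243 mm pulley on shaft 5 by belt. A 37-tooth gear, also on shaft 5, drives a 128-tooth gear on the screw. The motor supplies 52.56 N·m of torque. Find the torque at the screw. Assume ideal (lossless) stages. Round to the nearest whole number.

Chain: ratio = 23/15 = 1.5333; torque at shaft 2 = 52.56 × 1.5333 = 80.592 N·m.
Belt: ratio = 206/122 = 1.6885; torque at shaft 3 = 80.592 × 1.6885 = 136.08 N·m.
Gear mesh: ratio = 127/48 = 2.6458; torque at shaft 4 = 136.08 × 2.6458 = 360.05 N·m.
Belt: ratio = 243/65 = 3.7385; torque at shaft 5 = 360.05 × 3.7385 = 1346 N·m.
Gear mesh: ratio = 128/37 = 3.4595; torque at the screw = 1346 × 3.4595 = 4656.5 N·m.

4657 N·m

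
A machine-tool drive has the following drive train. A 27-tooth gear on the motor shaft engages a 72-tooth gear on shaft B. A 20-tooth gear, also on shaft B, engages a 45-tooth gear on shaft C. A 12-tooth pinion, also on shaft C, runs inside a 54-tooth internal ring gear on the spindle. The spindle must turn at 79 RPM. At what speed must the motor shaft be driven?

Overall ratio R = 2.6667 × 2.25 × 4.5 = 27.
Required input speed = output speed × R = 79 × 27 = 2133 RPM.

2133 RPM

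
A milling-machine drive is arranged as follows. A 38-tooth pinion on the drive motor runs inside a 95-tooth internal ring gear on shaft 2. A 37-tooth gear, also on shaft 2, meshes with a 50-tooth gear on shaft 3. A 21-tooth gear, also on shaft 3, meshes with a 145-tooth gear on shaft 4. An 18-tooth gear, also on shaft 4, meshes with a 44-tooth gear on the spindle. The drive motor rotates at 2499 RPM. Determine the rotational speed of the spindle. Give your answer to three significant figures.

43.8 RPM

Internal gear: ratio = 95/38 = 2.5, so shaft 2 turns at 2499 / 2.5 = 999.6 RPM.
Gear mesh: ratio = 50/37 = 1.3514, so shaft 3 turns at 999.6 / 1.3514 = 739.7 RPM.
Gear mesh: ratio = 145/21 = 6.9048, so shaft 4 turns at 739.7 / 6.9048 = 107.13 RPM.
Gear mesh: ratio = 44/18 = 2.4444, so the spindle turns at 107.13 / 2.4444 = 43.826 RPM.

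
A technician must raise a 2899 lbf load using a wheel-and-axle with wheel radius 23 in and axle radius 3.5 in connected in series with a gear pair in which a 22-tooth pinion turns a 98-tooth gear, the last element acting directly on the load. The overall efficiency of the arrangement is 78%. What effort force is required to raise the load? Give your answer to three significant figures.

Wheel-and-axle MA = R/r = 23/3.5 = 6.5714.
Gear pair MA = 98/22 = 4.4545.
Combined ideal MA = 6.5714 × 4.4545 = 29.273.
Actual MA = 29.273 × 0.78 = 22.833.
Effort = load / actual MA = 2899 / 22.833 = 126.97 lbf.

127 lbf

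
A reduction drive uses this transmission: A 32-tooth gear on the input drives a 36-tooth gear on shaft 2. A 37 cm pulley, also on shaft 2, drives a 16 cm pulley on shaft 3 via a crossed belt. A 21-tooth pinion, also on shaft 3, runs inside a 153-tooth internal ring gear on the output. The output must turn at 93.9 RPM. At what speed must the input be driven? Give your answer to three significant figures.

Overall ratio R = 1.125 × 0.43243 × 7.2857 = 3.5444.
Required input speed = output speed × R = 93.9 × 3.5444 = 332.82 RPM.

333 RPM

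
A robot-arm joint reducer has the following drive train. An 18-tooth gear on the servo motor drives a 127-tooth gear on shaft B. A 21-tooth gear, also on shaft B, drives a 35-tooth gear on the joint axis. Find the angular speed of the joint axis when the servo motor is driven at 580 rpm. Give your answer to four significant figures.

Gear mesh: ratio = 127/18 = 7.0556, so shaft B turns at 580 / 7.0556 = 82.205 rpm.
Gear mesh: ratio = 35/21 = 1.6667, so the joint axis turns at 82.205 / 1.6667 = 49.323 rpm.

49.32 rpm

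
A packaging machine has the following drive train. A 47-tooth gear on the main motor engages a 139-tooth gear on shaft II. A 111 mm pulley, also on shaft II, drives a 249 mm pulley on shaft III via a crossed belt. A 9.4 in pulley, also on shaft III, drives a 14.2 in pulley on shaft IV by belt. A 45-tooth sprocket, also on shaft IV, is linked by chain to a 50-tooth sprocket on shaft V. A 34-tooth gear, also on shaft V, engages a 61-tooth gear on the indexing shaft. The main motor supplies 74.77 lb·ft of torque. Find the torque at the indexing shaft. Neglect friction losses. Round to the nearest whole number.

gear mesh 139/47 = 2.9574 → τ = 74.77·2.9574 = 221.13 lb·ft
belt 249/111 = 2.2432 → τ = 221.13·2.2432 = 496.04 lb·ft
belt 14.2/9.4 = 1.5106 → τ = 496.04·1.5106 = 749.34 lb·ft
chain 50/45 = 1.1111 → τ = 749.34·1.1111 = 832.6 lb·ft
gear mesh 61/34 = 1.7941 → τ = 832.6·1.7941 = 1493.8 lb·ft

1494 lb·ft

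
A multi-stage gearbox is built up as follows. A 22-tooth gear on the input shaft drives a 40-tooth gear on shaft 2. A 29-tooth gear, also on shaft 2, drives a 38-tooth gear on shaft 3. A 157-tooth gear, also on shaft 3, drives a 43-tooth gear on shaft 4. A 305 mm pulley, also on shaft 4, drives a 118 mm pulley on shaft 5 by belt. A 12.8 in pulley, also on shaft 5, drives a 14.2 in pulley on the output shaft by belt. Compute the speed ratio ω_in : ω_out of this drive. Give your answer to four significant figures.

Each stage contributes driven/driver: gear mesh 40/22 = 1.8182, gear mesh 38/29 = 1.3103, gear mesh 43/157 = 0.27389, belt 118/305 = 0.38689, belt 14.2/12.8 = 1.1094.
Overall: 1.8182 × 1.3103 × 0.27389 × 0.38689 × 1.1094 = 0.28006.

0.2801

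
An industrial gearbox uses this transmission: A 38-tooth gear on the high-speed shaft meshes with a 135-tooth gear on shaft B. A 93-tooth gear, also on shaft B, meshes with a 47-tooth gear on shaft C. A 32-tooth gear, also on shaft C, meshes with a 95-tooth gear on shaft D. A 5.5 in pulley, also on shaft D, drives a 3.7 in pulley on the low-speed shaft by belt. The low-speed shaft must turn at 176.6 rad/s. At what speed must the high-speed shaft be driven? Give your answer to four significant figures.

633.2 rad/s

Overall ratio R = 3.5526 × 0.50538 × 2.9688 × 0.67273 = 3.5857.
Required input speed = output speed × R = 176.6 × 3.5857 = 633.24 rad/s.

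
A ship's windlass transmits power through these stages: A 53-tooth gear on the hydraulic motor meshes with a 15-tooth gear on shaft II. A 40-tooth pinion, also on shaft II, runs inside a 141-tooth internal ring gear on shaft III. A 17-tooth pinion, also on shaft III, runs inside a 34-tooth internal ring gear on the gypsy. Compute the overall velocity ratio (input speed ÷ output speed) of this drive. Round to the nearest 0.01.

Each stage contributes driven/driver: gear mesh 15/53 = 0.28302, internal gear 141/40 = 3.525, internal gear 34/17 = 2.
Overall: 0.28302 × 3.525 × 2 = 1.9953.

2.00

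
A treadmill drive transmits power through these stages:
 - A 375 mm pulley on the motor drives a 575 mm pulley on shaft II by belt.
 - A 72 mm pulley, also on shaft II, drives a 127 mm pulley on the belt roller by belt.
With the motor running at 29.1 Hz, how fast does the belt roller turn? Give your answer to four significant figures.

10.76 Hz

Belt: ratio = 575/375 = 1.5333, so shaft II turns at 29.1 / 1.5333 = 18.978 Hz.
Belt: ratio = 127/72 = 1.7639, so the belt roller turns at 18.978 / 1.7639 = 10.759 Hz.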